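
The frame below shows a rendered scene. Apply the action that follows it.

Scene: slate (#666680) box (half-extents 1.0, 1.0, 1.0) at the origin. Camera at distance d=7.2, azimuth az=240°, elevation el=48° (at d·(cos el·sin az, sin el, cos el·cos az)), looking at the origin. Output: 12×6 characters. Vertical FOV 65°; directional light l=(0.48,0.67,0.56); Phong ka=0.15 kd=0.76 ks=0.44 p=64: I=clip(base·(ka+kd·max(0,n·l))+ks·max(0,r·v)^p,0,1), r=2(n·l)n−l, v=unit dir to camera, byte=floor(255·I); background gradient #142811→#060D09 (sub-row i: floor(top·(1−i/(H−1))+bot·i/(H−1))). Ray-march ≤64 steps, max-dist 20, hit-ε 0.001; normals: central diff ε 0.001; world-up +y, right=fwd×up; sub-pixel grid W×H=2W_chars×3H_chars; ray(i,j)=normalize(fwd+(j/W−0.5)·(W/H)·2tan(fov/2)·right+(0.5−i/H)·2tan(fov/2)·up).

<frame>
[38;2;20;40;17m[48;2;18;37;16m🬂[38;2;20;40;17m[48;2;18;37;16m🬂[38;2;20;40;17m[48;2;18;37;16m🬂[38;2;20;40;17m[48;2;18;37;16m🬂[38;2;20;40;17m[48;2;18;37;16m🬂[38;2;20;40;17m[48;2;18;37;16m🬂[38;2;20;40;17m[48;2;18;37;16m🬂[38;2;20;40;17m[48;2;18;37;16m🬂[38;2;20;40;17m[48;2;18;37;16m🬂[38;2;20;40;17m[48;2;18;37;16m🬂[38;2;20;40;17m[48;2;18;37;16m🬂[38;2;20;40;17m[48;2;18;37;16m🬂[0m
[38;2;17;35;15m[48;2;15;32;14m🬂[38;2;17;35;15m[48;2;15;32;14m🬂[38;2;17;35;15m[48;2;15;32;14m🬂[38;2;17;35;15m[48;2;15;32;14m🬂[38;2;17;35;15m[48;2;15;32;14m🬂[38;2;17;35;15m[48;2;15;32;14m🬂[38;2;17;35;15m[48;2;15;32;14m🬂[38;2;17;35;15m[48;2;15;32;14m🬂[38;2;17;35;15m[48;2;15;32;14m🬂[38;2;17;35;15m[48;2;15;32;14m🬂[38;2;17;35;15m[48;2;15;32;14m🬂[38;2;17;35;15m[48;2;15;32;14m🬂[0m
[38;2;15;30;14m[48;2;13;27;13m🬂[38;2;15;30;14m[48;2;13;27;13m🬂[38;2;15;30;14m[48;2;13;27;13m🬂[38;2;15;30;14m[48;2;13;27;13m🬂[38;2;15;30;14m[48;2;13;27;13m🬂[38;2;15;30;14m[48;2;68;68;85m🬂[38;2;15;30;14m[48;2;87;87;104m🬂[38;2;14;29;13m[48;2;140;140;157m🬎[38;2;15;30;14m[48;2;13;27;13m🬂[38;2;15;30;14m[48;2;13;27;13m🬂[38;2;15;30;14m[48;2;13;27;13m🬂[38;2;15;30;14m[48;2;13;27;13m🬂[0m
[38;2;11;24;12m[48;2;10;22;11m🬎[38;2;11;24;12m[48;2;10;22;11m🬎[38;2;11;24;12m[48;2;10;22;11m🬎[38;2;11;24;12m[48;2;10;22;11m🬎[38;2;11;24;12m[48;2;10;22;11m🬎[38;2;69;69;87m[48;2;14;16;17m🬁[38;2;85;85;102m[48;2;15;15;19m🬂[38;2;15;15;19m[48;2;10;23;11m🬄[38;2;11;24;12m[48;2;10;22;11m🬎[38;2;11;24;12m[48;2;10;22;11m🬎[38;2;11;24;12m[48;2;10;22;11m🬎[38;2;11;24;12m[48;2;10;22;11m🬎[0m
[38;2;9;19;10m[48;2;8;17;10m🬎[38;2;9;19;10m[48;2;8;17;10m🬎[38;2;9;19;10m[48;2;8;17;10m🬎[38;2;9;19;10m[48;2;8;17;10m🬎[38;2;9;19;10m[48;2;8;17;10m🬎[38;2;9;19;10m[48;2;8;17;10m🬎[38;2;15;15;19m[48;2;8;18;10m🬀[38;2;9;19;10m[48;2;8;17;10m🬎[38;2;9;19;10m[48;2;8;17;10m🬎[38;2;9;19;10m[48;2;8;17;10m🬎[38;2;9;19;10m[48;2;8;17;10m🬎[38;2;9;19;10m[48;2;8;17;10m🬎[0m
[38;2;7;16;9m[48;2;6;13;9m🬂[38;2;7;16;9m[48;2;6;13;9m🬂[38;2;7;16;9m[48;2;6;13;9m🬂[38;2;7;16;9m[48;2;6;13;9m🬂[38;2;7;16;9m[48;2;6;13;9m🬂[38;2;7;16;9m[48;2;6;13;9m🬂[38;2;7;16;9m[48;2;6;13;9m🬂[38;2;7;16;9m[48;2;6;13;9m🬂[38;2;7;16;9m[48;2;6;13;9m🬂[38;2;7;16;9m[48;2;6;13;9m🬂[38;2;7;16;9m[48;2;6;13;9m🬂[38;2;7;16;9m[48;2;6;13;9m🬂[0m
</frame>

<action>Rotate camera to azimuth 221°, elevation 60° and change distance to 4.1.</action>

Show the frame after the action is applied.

<frame>
[38;2;20;40;17m[48;2;18;37;16m🬂[38;2;20;40;17m[48;2;18;37;16m🬂[38;2;20;40;17m[48;2;18;37;16m🬂[38;2;20;40;17m[48;2;18;37;16m🬂[38;2;20;40;17m[48;2;18;37;16m🬂[38;2;20;40;17m[48;2;18;37;16m🬂[38;2;20;40;17m[48;2;18;37;16m🬂[38;2;20;40;17m[48;2;18;37;16m🬂[38;2;20;40;17m[48;2;18;37;16m🬂[38;2;20;40;17m[48;2;18;37;16m🬂[38;2;20;40;17m[48;2;18;37;16m🬂[38;2;20;40;17m[48;2;18;37;16m🬂[0m
[38;2;17;35;15m[48;2;15;32;14m🬂[38;2;17;35;15m[48;2;15;32;14m🬂[38;2;17;35;15m[48;2;15;32;14m🬂[38;2;17;35;15m[48;2;15;32;14m🬂[38;2;16;33;14m[48;2;88;88;106m🬝[38;2;16;34;15m[48;2;130;130;147m🬆[38;2;17;35;15m[48;2;148;148;165m🬂[38;2;16;34;15m[48;2;104;104;121m🬎[38;2;17;35;15m[48;2;15;32;14m🬂[38;2;17;35;15m[48;2;15;32;14m🬂[38;2;17;35;15m[48;2;15;32;14m🬂[38;2;17;35;15m[48;2;15;32;14m🬂[0m
[38;2;15;30;14m[48;2;13;27;13m🬂[38;2;15;30;14m[48;2;13;27;13m🬂[38;2;15;30;14m[48;2;13;27;13m🬂[38;2;67;67;84m[48;2;14;29;13m🬩[38;2;78;78;95m[48;2;70;70;87m🬉[38;2;110;110;127m[48;2;83;83;100m🬂[38;2;127;127;144m[48;2;90;90;107m🬂[38;2;104;104;121m[48;2;78;78;95m🬀[38;2;69;69;86m[48;2;15;15;19m🬝[38;2;15;30;14m[48;2;13;27;13m🬂[38;2;15;30;14m[48;2;13;27;13m🬂[38;2;15;30;14m[48;2;13;27;13m🬂[0m
[38;2;11;24;12m[48;2;10;22;11m🬎[38;2;11;24;12m[48;2;10;22;11m🬎[38;2;11;24;12m[48;2;10;22;11m🬎[38;2;10;23;11m[48;2;15;15;19m🬺[38;2;67;67;84m[48;2;13;16;17m🬂[38;2;68;68;85m[48;2;15;15;19m🬬[38;2;70;70;87m[48;2;67;67;84m🬂[38;2;67;67;84m[48;2;15;15;19m🬝[38;2;15;15;19m[48;2;10;23;11m🬀[38;2;11;24;12m[48;2;10;22;11m🬎[38;2;11;24;12m[48;2;10;22;11m🬎[38;2;11;24;12m[48;2;10;22;11m🬎[0m
[38;2;9;19;10m[48;2;8;17;10m🬎[38;2;9;19;10m[48;2;8;17;10m🬎[38;2;9;19;10m[48;2;8;17;10m🬎[38;2;9;19;10m[48;2;8;17;10m🬎[38;2;9;19;10m[48;2;8;17;10m🬎[38;2;15;15;19m[48;2;8;17;10m🬊[38;2;67;67;84m[48;2;13;15;16m🬂[38;2;15;15;19m[48;2;8;18;10m🬀[38;2;9;19;10m[48;2;8;17;10m🬎[38;2;9;19;10m[48;2;8;17;10m🬎[38;2;9;19;10m[48;2;8;17;10m🬎[38;2;9;19;10m[48;2;8;17;10m🬎[0m
[38;2;7;16;9m[48;2;6;13;9m🬂[38;2;7;16;9m[48;2;6;13;9m🬂[38;2;7;16;9m[48;2;6;13;9m🬂[38;2;7;16;9m[48;2;6;13;9m🬂[38;2;7;16;9m[48;2;6;13;9m🬂[38;2;7;16;9m[48;2;6;13;9m🬂[38;2;7;16;9m[48;2;6;13;9m🬂[38;2;7;16;9m[48;2;6;13;9m🬂[38;2;7;16;9m[48;2;6;13;9m🬂[38;2;7;16;9m[48;2;6;13;9m🬂[38;2;7;16;9m[48;2;6;13;9m🬂[38;2;7;16;9m[48;2;6;13;9m🬂[0m
</frame>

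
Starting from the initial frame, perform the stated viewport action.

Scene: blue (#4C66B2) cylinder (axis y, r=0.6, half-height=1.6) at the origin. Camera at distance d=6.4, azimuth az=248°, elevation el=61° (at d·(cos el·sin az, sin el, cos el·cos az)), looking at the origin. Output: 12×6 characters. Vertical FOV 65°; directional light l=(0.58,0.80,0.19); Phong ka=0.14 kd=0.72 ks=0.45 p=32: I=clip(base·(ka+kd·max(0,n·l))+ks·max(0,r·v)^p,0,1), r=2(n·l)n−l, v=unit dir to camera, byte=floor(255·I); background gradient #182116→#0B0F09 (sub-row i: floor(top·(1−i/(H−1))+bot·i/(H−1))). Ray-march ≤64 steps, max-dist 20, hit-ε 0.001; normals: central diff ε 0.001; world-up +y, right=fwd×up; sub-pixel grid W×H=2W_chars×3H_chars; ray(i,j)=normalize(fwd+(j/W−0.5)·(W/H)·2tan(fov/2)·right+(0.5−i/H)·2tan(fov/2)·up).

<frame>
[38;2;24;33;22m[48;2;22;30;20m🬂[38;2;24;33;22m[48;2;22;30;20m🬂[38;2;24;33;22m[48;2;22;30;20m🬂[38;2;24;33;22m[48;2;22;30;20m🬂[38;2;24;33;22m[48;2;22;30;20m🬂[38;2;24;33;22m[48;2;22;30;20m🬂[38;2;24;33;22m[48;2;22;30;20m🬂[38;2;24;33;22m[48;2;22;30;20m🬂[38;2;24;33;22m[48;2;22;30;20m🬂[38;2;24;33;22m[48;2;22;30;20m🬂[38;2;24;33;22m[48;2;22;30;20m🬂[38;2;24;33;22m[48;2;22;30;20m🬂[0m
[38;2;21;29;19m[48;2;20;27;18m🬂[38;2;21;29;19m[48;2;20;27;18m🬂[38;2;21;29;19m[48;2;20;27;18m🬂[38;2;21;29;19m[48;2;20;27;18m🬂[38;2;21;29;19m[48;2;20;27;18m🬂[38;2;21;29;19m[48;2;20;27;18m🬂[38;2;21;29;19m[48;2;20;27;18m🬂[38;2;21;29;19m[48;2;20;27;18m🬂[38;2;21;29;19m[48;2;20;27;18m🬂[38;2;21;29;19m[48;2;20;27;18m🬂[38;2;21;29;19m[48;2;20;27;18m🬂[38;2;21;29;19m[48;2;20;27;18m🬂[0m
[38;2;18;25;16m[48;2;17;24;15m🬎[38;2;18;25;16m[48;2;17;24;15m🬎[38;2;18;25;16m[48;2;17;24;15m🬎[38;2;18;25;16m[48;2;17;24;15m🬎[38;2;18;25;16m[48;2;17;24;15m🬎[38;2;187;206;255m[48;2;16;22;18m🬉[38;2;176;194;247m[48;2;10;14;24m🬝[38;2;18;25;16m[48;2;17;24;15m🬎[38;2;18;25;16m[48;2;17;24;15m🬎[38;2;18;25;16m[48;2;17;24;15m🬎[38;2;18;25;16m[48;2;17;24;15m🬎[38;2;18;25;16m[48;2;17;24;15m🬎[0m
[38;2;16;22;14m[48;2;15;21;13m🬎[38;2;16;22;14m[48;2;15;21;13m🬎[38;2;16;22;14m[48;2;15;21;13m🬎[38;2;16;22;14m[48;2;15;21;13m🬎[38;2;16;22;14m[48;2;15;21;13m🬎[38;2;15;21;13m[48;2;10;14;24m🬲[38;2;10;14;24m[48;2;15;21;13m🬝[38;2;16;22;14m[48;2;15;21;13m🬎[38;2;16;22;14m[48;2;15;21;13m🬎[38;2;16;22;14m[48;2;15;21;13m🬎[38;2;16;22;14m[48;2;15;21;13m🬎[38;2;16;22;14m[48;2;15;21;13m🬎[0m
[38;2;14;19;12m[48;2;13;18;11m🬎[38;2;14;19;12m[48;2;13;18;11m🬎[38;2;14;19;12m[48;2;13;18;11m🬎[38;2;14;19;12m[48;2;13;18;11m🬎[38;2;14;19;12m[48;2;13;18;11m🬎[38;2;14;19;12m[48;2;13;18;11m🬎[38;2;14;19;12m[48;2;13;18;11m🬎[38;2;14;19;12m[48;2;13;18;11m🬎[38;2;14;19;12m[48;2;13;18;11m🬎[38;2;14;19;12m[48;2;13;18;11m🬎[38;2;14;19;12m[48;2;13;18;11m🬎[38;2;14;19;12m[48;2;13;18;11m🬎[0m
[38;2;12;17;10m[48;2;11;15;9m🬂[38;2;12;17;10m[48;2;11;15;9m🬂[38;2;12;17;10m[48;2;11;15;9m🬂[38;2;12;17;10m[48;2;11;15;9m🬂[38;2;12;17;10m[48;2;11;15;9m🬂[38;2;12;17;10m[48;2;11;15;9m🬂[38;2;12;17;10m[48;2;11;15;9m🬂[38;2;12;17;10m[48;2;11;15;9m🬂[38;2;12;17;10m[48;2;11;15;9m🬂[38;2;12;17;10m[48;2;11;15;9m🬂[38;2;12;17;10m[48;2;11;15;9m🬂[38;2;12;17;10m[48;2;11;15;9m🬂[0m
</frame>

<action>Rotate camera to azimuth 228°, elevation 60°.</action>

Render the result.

<frame>
[38;2;24;33;22m[48;2;22;30;20m🬂[38;2;24;33;22m[48;2;22;30;20m🬂[38;2;24;33;22m[48;2;22;30;20m🬂[38;2;24;33;22m[48;2;22;30;20m🬂[38;2;24;33;22m[48;2;22;30;20m🬂[38;2;24;33;22m[48;2;22;30;20m🬂[38;2;24;33;22m[48;2;22;30;20m🬂[38;2;24;33;22m[48;2;22;30;20m🬂[38;2;24;33;22m[48;2;22;30;20m🬂[38;2;24;33;22m[48;2;22;30;20m🬂[38;2;24;33;22m[48;2;22;30;20m🬂[38;2;24;33;22m[48;2;22;30;20m🬂[0m
[38;2;21;29;19m[48;2;20;27;18m🬂[38;2;21;29;19m[48;2;20;27;18m🬂[38;2;21;29;19m[48;2;20;27;18m🬂[38;2;21;29;19m[48;2;20;27;18m🬂[38;2;21;29;19m[48;2;20;27;18m🬂[38;2;21;29;19m[48;2;20;27;18m🬂[38;2;21;29;19m[48;2;20;27;18m🬂[38;2;21;29;19m[48;2;20;27;18m🬂[38;2;21;29;19m[48;2;20;27;18m🬂[38;2;21;29;19m[48;2;20;27;18m🬂[38;2;21;29;19m[48;2;20;27;18m🬂[38;2;21;29;19m[48;2;20;27;18m🬂[0m
[38;2;18;25;16m[48;2;17;24;15m🬎[38;2;18;25;16m[48;2;17;24;15m🬎[38;2;18;25;16m[48;2;17;24;15m🬎[38;2;18;25;16m[48;2;17;24;15m🬎[38;2;18;25;16m[48;2;17;24;15m🬎[38;2;127;145;200m[48;2;16;22;18m🬉[38;2;91;110;164m[48;2;10;14;24m🬝[38;2;18;25;16m[48;2;17;24;15m🬎[38;2;18;25;16m[48;2;17;24;15m🬎[38;2;18;25;16m[48;2;17;24;15m🬎[38;2;18;25;16m[48;2;17;24;15m🬎[38;2;18;25;16m[48;2;17;24;15m🬎[0m
[38;2;16;22;14m[48;2;15;21;13m🬎[38;2;16;22;14m[48;2;15;21;13m🬎[38;2;16;22;14m[48;2;15;21;13m🬎[38;2;16;22;14m[48;2;15;21;13m🬎[38;2;16;22;14m[48;2;15;21;13m🬎[38;2;15;21;13m[48;2;10;14;24m🬲[38;2;10;14;24m[48;2;15;21;13m🬝[38;2;16;22;14m[48;2;15;21;13m🬎[38;2;16;22;14m[48;2;15;21;13m🬎[38;2;16;22;14m[48;2;15;21;13m🬎[38;2;16;22;14m[48;2;15;21;13m🬎[38;2;16;22;14m[48;2;15;21;13m🬎[0m
[38;2;14;19;12m[48;2;13;18;11m🬎[38;2;14;19;12m[48;2;13;18;11m🬎[38;2;14;19;12m[48;2;13;18;11m🬎[38;2;14;19;12m[48;2;13;18;11m🬎[38;2;14;19;12m[48;2;13;18;11m🬎[38;2;14;19;12m[48;2;13;18;11m🬎[38;2;14;19;12m[48;2;13;18;11m🬎[38;2;14;19;12m[48;2;13;18;11m🬎[38;2;14;19;12m[48;2;13;18;11m🬎[38;2;14;19;12m[48;2;13;18;11m🬎[38;2;14;19;12m[48;2;13;18;11m🬎[38;2;14;19;12m[48;2;13;18;11m🬎[0m
[38;2;12;17;10m[48;2;11;15;9m🬂[38;2;12;17;10m[48;2;11;15;9m🬂[38;2;12;17;10m[48;2;11;15;9m🬂[38;2;12;17;10m[48;2;11;15;9m🬂[38;2;12;17;10m[48;2;11;15;9m🬂[38;2;12;17;10m[48;2;11;15;9m🬂[38;2;12;17;10m[48;2;11;15;9m🬂[38;2;12;17;10m[48;2;11;15;9m🬂[38;2;12;17;10m[48;2;11;15;9m🬂[38;2;12;17;10m[48;2;11;15;9m🬂[38;2;12;17;10m[48;2;11;15;9m🬂[38;2;12;17;10m[48;2;11;15;9m🬂[0m
</frame>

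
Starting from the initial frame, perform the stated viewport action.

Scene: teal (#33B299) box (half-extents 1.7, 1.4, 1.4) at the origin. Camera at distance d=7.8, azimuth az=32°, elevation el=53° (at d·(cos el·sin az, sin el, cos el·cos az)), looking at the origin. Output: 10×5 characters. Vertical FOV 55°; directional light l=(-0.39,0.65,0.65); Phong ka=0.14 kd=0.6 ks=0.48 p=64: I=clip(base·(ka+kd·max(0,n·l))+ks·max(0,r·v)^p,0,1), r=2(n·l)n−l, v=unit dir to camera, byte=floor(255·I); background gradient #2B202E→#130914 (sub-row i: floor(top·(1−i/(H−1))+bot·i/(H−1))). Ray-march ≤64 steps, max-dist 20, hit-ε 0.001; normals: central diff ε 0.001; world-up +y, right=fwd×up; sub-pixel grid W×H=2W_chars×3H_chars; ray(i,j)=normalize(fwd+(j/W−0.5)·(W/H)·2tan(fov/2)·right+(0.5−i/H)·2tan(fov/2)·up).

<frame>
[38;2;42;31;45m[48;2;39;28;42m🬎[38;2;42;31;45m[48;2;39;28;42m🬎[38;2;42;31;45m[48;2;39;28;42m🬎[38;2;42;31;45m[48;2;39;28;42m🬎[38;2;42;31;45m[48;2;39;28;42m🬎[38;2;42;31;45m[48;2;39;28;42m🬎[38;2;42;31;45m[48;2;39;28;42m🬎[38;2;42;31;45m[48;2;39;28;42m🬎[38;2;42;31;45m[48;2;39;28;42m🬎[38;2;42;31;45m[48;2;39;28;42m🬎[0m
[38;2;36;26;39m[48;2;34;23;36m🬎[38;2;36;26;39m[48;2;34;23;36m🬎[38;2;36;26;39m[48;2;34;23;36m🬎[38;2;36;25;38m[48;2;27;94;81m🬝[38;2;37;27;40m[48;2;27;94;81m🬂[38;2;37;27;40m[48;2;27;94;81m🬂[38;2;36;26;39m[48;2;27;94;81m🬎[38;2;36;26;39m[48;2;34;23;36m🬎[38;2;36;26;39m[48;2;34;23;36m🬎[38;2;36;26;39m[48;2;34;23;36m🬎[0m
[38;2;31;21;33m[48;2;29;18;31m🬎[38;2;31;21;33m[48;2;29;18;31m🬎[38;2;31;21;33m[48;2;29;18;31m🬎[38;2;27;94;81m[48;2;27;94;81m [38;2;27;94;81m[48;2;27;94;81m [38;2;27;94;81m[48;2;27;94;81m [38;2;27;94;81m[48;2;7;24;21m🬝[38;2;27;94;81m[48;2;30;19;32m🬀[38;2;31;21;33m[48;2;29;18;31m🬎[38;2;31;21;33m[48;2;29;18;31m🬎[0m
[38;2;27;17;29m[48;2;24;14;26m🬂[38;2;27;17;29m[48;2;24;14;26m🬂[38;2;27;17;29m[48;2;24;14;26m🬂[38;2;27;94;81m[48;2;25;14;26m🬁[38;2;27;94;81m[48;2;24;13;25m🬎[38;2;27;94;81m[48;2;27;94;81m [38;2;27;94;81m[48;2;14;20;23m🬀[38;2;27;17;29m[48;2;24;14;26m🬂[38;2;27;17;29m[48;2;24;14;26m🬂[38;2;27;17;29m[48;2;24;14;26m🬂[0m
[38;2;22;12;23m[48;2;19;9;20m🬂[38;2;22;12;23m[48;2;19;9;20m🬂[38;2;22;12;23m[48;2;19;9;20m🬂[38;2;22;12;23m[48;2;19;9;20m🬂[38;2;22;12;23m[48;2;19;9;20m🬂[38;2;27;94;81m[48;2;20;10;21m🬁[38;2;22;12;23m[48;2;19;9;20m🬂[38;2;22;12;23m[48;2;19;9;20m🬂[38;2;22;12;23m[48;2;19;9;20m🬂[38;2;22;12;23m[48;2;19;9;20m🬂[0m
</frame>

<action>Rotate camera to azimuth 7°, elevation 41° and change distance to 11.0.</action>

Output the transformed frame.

<frame>
[38;2;42;31;45m[48;2;39;28;42m🬎[38;2;42;31;45m[48;2;39;28;42m🬎[38;2;42;31;45m[48;2;39;28;42m🬎[38;2;42;31;45m[48;2;39;28;42m🬎[38;2;42;31;45m[48;2;39;28;42m🬎[38;2;42;31;45m[48;2;39;28;42m🬎[38;2;42;31;45m[48;2;39;28;42m🬎[38;2;42;31;45m[48;2;39;28;42m🬎[38;2;42;31;45m[48;2;39;28;42m🬎[38;2;42;31;45m[48;2;39;28;42m🬎[0m
[38;2;36;26;39m[48;2;34;23;36m🬎[38;2;36;26;39m[48;2;34;23;36m🬎[38;2;36;26;39m[48;2;34;23;36m🬎[38;2;36;26;39m[48;2;34;23;36m🬎[38;2;36;26;39m[48;2;27;94;81m🬎[38;2;27;94;81m[48;2;36;25;38m🬏[38;2;36;26;39m[48;2;34;23;36m🬎[38;2;36;26;39m[48;2;34;23;36m🬎[38;2;36;26;39m[48;2;34;23;36m🬎[38;2;36;26;39m[48;2;34;23;36m🬎[0m
[38;2;31;21;33m[48;2;29;18;31m🬎[38;2;31;21;33m[48;2;29;18;31m🬎[38;2;31;21;33m[48;2;29;18;31m🬎[38;2;31;21;33m[48;2;29;18;31m🬎[38;2;27;94;81m[48;2;27;94;81m [38;2;27;94;81m[48;2;27;94;81m [38;2;27;94;81m[48;2;30;20;32m▌[38;2;31;21;33m[48;2;29;18;31m🬎[38;2;31;21;33m[48;2;29;18;31m🬎[38;2;31;21;33m[48;2;29;18;31m🬎[0m
[38;2;27;17;29m[48;2;24;14;26m🬂[38;2;27;17;29m[48;2;24;14;26m🬂[38;2;27;17;29m[48;2;24;14;26m🬂[38;2;27;17;29m[48;2;24;14;26m🬂[38;2;27;94;81m[48;2;24;13;25m🬊[38;2;27;94;81m[48;2;24;13;25m🬎[38;2;27;94;81m[48;2;25;14;26m🬄[38;2;27;17;29m[48;2;24;14;26m🬂[38;2;27;17;29m[48;2;24;14;26m🬂[38;2;27;17;29m[48;2;24;14;26m🬂[0m
[38;2;22;12;23m[48;2;19;9;20m🬂[38;2;22;12;23m[48;2;19;9;20m🬂[38;2;22;12;23m[48;2;19;9;20m🬂[38;2;22;12;23m[48;2;19;9;20m🬂[38;2;22;12;23m[48;2;19;9;20m🬂[38;2;22;12;23m[48;2;19;9;20m🬂[38;2;22;12;23m[48;2;19;9;20m🬂[38;2;22;12;23m[48;2;19;9;20m🬂[38;2;22;12;23m[48;2;19;9;20m🬂[38;2;22;12;23m[48;2;19;9;20m🬂[0m
</frame>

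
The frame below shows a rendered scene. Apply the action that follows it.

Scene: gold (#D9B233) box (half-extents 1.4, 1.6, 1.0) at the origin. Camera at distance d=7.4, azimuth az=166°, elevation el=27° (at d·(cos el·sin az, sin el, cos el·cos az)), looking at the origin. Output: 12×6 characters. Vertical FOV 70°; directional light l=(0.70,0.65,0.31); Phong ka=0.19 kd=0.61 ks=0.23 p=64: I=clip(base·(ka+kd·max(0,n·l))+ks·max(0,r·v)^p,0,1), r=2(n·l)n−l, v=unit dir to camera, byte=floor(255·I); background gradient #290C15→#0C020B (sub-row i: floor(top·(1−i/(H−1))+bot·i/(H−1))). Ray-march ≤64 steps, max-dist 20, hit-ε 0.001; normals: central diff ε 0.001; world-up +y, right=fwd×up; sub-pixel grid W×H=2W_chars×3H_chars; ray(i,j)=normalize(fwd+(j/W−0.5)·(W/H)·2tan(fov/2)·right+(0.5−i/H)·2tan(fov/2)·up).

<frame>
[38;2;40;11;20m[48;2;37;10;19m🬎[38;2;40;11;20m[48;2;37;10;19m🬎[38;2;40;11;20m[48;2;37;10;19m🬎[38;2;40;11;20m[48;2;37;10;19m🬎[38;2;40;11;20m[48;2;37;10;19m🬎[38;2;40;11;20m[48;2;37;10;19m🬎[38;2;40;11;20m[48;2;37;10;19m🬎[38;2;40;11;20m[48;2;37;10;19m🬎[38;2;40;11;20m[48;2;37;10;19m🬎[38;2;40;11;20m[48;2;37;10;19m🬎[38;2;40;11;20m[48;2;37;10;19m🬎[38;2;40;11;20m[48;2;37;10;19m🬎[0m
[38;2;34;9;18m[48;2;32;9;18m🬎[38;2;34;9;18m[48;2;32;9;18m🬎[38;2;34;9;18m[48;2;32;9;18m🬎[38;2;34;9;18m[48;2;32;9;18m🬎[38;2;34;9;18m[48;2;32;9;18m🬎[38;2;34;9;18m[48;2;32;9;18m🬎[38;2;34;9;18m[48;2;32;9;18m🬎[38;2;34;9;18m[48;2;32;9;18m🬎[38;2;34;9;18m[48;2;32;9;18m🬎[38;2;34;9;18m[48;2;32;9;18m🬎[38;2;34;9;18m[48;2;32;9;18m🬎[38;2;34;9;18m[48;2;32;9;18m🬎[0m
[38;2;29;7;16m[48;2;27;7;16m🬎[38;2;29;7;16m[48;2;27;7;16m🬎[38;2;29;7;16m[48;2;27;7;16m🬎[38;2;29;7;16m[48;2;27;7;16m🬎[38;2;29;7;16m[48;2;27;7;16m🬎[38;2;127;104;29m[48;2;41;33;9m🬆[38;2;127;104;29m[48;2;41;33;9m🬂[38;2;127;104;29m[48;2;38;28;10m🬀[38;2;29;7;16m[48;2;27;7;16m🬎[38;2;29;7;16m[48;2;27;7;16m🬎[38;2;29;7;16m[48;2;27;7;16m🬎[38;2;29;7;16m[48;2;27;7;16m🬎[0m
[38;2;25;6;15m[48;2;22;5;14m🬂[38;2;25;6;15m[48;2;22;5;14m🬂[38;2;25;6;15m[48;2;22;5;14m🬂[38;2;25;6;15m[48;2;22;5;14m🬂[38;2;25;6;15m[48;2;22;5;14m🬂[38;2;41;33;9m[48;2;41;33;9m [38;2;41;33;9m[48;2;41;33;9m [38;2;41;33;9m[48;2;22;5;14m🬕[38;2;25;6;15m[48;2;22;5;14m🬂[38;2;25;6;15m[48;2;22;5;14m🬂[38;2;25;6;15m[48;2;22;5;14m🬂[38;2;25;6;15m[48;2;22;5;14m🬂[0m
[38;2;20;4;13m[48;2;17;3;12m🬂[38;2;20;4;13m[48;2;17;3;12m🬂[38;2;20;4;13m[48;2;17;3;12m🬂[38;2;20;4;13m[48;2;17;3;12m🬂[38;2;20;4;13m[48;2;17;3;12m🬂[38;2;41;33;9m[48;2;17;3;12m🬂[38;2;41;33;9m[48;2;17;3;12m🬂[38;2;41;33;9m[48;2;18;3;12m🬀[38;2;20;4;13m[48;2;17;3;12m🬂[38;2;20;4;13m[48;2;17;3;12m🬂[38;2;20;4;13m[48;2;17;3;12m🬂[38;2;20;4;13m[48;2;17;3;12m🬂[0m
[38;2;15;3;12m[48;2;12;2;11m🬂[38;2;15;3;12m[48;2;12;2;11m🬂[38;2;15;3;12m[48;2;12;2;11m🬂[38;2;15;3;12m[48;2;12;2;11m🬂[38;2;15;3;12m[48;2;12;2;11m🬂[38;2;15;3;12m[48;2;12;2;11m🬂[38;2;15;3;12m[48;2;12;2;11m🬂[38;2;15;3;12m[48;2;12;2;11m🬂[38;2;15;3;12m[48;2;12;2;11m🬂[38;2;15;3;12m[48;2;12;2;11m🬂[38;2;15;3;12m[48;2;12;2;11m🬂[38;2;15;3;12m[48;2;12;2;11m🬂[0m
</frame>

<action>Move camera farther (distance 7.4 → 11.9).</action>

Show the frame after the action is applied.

<frame>
[38;2;40;11;20m[48;2;37;10;19m🬎[38;2;40;11;20m[48;2;37;10;19m🬎[38;2;40;11;20m[48;2;37;10;19m🬎[38;2;40;11;20m[48;2;37;10;19m🬎[38;2;40;11;20m[48;2;37;10;19m🬎[38;2;40;11;20m[48;2;37;10;19m🬎[38;2;40;11;20m[48;2;37;10;19m🬎[38;2;40;11;20m[48;2;37;10;19m🬎[38;2;40;11;20m[48;2;37;10;19m🬎[38;2;40;11;20m[48;2;37;10;19m🬎[38;2;40;11;20m[48;2;37;10;19m🬎[38;2;40;11;20m[48;2;37;10;19m🬎[0m
[38;2;34;9;18m[48;2;32;9;18m🬎[38;2;34;9;18m[48;2;32;9;18m🬎[38;2;34;9;18m[48;2;32;9;18m🬎[38;2;34;9;18m[48;2;32;9;18m🬎[38;2;34;9;18m[48;2;32;9;18m🬎[38;2;34;9;18m[48;2;32;9;18m🬎[38;2;34;9;18m[48;2;32;9;18m🬎[38;2;34;9;18m[48;2;32;9;18m🬎[38;2;34;9;18m[48;2;32;9;18m🬎[38;2;34;9;18m[48;2;32;9;18m🬎[38;2;34;9;18m[48;2;32;9;18m🬎[38;2;34;9;18m[48;2;32;9;18m🬎[0m
[38;2;29;7;16m[48;2;27;7;16m🬎[38;2;29;7;16m[48;2;27;7;16m🬎[38;2;29;7;16m[48;2;27;7;16m🬎[38;2;29;7;16m[48;2;27;7;16m🬎[38;2;29;7;16m[48;2;27;7;16m🬎[38;2;29;7;16m[48;2;41;33;9m🬝[38;2;35;20;13m[48;2;127;104;29m🬰[38;2;29;7;16m[48;2;27;7;16m🬎[38;2;29;7;16m[48;2;27;7;16m🬎[38;2;29;7;16m[48;2;27;7;16m🬎[38;2;29;7;16m[48;2;27;7;16m🬎[38;2;29;7;16m[48;2;27;7;16m🬎[0m
[38;2;25;6;15m[48;2;22;5;14m🬂[38;2;25;6;15m[48;2;22;5;14m🬂[38;2;25;6;15m[48;2;22;5;14m🬂[38;2;25;6;15m[48;2;22;5;14m🬂[38;2;25;6;15m[48;2;22;5;14m🬂[38;2;41;33;9m[48;2;23;5;14m▐[38;2;41;33;9m[48;2;22;5;14m🬝[38;2;25;6;15m[48;2;22;5;14m🬂[38;2;25;6;15m[48;2;22;5;14m🬂[38;2;25;6;15m[48;2;22;5;14m🬂[38;2;25;6;15m[48;2;22;5;14m🬂[38;2;25;6;15m[48;2;22;5;14m🬂[0m
[38;2;20;4;13m[48;2;17;3;12m🬂[38;2;20;4;13m[48;2;17;3;12m🬂[38;2;20;4;13m[48;2;17;3;12m🬂[38;2;20;4;13m[48;2;17;3;12m🬂[38;2;20;4;13m[48;2;17;3;12m🬂[38;2;20;4;13m[48;2;17;3;12m🬂[38;2;20;4;13m[48;2;17;3;12m🬂[38;2;20;4;13m[48;2;17;3;12m🬂[38;2;20;4;13m[48;2;17;3;12m🬂[38;2;20;4;13m[48;2;17;3;12m🬂[38;2;20;4;13m[48;2;17;3;12m🬂[38;2;20;4;13m[48;2;17;3;12m🬂[0m
[38;2;15;3;12m[48;2;12;2;11m🬂[38;2;15;3;12m[48;2;12;2;11m🬂[38;2;15;3;12m[48;2;12;2;11m🬂[38;2;15;3;12m[48;2;12;2;11m🬂[38;2;15;3;12m[48;2;12;2;11m🬂[38;2;15;3;12m[48;2;12;2;11m🬂[38;2;15;3;12m[48;2;12;2;11m🬂[38;2;15;3;12m[48;2;12;2;11m🬂[38;2;15;3;12m[48;2;12;2;11m🬂[38;2;15;3;12m[48;2;12;2;11m🬂[38;2;15;3;12m[48;2;12;2;11m🬂[38;2;15;3;12m[48;2;12;2;11m🬂[0m
</frame>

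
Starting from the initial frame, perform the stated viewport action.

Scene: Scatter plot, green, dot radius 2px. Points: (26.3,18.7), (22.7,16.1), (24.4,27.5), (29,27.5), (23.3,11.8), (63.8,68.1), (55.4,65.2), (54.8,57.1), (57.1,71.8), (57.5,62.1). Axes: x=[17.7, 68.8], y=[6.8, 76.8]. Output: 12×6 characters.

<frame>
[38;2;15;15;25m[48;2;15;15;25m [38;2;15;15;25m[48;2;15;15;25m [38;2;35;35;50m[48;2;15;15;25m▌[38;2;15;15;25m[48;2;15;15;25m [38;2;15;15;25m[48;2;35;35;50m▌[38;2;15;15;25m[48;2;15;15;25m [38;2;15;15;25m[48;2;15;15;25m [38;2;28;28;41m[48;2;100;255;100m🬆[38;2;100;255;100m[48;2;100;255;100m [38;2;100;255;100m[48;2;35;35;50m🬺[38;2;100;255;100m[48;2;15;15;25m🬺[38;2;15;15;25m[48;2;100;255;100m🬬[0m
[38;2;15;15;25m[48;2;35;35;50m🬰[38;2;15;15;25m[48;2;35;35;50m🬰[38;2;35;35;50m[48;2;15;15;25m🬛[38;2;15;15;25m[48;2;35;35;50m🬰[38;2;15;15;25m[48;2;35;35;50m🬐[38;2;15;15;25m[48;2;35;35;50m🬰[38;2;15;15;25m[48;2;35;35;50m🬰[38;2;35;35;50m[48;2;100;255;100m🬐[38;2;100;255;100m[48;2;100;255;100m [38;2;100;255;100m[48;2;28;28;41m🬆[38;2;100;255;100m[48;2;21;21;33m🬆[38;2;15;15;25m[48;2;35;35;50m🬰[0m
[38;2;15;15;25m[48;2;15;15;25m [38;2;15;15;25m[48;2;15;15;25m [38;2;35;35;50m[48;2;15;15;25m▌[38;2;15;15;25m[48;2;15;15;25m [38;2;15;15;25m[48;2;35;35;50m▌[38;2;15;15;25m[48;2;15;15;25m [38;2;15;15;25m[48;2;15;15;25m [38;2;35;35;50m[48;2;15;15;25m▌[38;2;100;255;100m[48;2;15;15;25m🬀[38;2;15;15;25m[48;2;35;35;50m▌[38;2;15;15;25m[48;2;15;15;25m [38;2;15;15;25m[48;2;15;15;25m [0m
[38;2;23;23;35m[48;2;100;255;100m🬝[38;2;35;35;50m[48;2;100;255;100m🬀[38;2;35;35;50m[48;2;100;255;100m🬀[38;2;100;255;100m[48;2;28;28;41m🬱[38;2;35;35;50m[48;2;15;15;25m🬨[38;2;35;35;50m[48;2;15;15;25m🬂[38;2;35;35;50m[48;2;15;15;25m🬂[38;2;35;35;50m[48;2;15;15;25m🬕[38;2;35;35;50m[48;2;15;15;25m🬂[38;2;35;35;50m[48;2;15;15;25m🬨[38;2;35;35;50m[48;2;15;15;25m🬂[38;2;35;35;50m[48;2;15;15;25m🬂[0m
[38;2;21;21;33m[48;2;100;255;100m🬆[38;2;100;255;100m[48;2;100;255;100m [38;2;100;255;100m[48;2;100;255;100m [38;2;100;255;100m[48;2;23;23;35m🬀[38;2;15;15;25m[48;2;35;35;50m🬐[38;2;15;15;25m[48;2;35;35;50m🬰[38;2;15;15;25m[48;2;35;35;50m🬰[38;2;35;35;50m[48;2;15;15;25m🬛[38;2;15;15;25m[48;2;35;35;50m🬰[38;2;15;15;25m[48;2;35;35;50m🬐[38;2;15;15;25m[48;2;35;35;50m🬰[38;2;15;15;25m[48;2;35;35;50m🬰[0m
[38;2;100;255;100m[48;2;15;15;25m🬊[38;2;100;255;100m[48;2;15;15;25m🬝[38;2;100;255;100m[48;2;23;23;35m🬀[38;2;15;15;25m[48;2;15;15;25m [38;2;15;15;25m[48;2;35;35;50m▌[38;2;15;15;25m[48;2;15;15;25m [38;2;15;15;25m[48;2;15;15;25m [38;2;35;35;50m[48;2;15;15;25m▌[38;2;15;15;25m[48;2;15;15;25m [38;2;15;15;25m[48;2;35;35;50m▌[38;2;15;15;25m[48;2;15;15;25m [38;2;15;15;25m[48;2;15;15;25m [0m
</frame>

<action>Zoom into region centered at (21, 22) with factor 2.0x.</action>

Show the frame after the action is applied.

<frame>
[38;2;15;15;25m[48;2;15;15;25m [38;2;15;15;25m[48;2;15;15;25m [38;2;35;35;50m[48;2;15;15;25m▌[38;2;15;15;25m[48;2;15;15;25m [38;2;15;15;25m[48;2;35;35;50m▌[38;2;15;15;25m[48;2;15;15;25m [38;2;15;15;25m[48;2;15;15;25m [38;2;35;35;50m[48;2;15;15;25m▌[38;2;15;15;25m[48;2;15;15;25m [38;2;15;15;25m[48;2;35;35;50m▌[38;2;15;15;25m[48;2;15;15;25m [38;2;15;15;25m[48;2;15;15;25m [0m
[38;2;15;15;25m[48;2;35;35;50m🬰[38;2;15;15;25m[48;2;35;35;50m🬰[38;2;35;35;50m[48;2;15;15;25m🬛[38;2;15;15;25m[48;2;35;35;50m🬰[38;2;15;15;25m[48;2;35;35;50m🬐[38;2;15;15;25m[48;2;35;35;50m🬰[38;2;21;21;33m[48;2;100;255;100m🬆[38;2;100;255;100m[48;2;15;15;25m🬺[38;2;21;21;33m[48;2;100;255;100m🬆[38;2;100;255;100m[48;2;35;35;50m🬺[38;2;23;23;35m[48;2;100;255;100m🬬[38;2;15;15;25m[48;2;35;35;50m🬰[0m
[38;2;15;15;25m[48;2;15;15;25m [38;2;15;15;25m[48;2;15;15;25m [38;2;35;35;50m[48;2;15;15;25m▌[38;2;15;15;25m[48;2;15;15;25m [38;2;15;15;25m[48;2;35;35;50m▌[38;2;15;15;25m[48;2;15;15;25m [38;2;15;15;25m[48;2;100;255;100m🬺[38;2;100;255;100m[48;2;21;21;33m🬆[38;2;15;15;25m[48;2;100;255;100m🬪[38;2;100;255;100m[48;2;28;28;41m🬆[38;2;15;15;25m[48;2;15;15;25m [38;2;15;15;25m[48;2;15;15;25m [0m
[38;2;35;35;50m[48;2;15;15;25m🬂[38;2;35;35;50m[48;2;15;15;25m🬂[38;2;35;35;50m[48;2;15;15;25m🬕[38;2;35;35;50m[48;2;15;15;25m🬂[38;2;35;35;50m[48;2;15;15;25m🬨[38;2;23;23;35m[48;2;100;255;100m🬝[38;2;35;35;50m[48;2;100;255;100m🬀[38;2;35;35;50m[48;2;100;255;100m🬀[38;2;100;255;100m[48;2;100;255;100m [38;2;100;255;100m[48;2;31;31;45m🬃[38;2;35;35;50m[48;2;15;15;25m🬂[38;2;35;35;50m[48;2;15;15;25m🬂[0m
[38;2;15;15;25m[48;2;35;35;50m🬰[38;2;15;15;25m[48;2;35;35;50m🬰[38;2;35;35;50m[48;2;15;15;25m🬛[38;2;15;15;25m[48;2;35;35;50m🬰[38;2;15;15;25m[48;2;35;35;50m🬐[38;2;19;19;30m[48;2;100;255;100m🬴[38;2;100;255;100m[48;2;100;255;100m [38;2;100;255;100m[48;2;15;15;25m🬛[38;2;100;255;100m[48;2;23;23;35m🬀[38;2;15;15;25m[48;2;35;35;50m🬐[38;2;15;15;25m[48;2;35;35;50m🬰[38;2;15;15;25m[48;2;35;35;50m🬰[0m
[38;2;15;15;25m[48;2;15;15;25m [38;2;15;15;25m[48;2;15;15;25m [38;2;35;35;50m[48;2;15;15;25m▌[38;2;15;15;25m[48;2;15;15;25m [38;2;15;15;25m[48;2;35;35;50m▌[38;2;15;15;25m[48;2;15;15;25m [38;2;15;15;25m[48;2;100;255;100m🬺[38;2;35;35;50m[48;2;15;15;25m▌[38;2;15;15;25m[48;2;15;15;25m [38;2;15;15;25m[48;2;35;35;50m▌[38;2;15;15;25m[48;2;15;15;25m [38;2;15;15;25m[48;2;15;15;25m [0m
</frame>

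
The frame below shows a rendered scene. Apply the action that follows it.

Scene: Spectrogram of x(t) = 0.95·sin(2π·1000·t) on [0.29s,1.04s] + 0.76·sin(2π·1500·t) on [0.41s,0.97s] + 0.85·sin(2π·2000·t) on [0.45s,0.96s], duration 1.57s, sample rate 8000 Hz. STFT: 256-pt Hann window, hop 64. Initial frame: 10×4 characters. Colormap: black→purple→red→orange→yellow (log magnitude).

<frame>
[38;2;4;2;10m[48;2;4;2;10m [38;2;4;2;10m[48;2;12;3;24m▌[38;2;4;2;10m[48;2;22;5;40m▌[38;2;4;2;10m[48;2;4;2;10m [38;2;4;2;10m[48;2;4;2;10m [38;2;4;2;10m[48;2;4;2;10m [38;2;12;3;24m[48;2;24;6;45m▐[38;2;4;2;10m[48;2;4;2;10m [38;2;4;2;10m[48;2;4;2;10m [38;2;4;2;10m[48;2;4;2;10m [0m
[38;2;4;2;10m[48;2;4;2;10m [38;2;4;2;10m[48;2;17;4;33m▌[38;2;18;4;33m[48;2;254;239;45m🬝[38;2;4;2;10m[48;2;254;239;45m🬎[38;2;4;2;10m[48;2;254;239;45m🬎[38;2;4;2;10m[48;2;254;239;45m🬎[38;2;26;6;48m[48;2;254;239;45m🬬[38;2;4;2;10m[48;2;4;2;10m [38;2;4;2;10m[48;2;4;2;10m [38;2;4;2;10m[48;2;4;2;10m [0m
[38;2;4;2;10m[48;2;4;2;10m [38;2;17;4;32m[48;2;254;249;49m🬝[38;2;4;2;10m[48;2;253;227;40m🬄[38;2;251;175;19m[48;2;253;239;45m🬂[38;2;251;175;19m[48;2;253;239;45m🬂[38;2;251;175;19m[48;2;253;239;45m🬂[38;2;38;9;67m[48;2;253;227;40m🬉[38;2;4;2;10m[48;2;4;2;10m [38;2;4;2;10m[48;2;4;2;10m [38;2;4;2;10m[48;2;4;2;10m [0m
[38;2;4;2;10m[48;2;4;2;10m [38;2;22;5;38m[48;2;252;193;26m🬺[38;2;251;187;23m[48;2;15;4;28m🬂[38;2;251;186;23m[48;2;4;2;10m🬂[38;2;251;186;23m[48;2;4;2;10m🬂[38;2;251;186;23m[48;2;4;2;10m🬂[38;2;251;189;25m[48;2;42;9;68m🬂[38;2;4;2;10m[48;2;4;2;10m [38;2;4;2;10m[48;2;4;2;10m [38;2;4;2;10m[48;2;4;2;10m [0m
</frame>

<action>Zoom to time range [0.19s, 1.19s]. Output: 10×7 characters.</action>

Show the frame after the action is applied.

<frame>
[38;2;4;2;10m[48;2;11;3;22m▌[38;2;5;2;12m[48;2;4;2;10m▌[38;2;13;3;25m[48;2;18;5;35m▌[38;2;4;2;10m[48;2;4;2;10m [38;2;4;2;10m[48;2;4;2;10m [38;2;4;2;10m[48;2;4;2;10m [38;2;4;2;10m[48;2;4;2;10m [38;2;4;2;10m[48;2;22;5;41m▌[38;2;12;3;23m[48;2;13;4;26m▐[38;2;4;2;10m[48;2;4;2;10m [0m
[38;2;4;2;10m[48;2;12;3;24m▌[38;2;5;2;12m[48;2;4;2;10m▌[38;2;15;4;28m[48;2;22;5;41m▌[38;2;4;2;10m[48;2;4;2;10m [38;2;4;2;10m[48;2;4;2;10m [38;2;4;2;10m[48;2;4;2;10m [38;2;4;2;10m[48;2;4;2;10m [38;2;4;2;10m[48;2;26;6;48m▌[38;2;13;3;25m[48;2;15;4;30m🬨[38;2;4;2;10m[48;2;4;2;10m [0m
[38;2;4;2;10m[48;2;14;4;28m▌[38;2;4;2;10m[48;2;5;2;13m▐[38;2;21;5;39m[48;2;40;9;71m🬕[38;2;4;2;10m[48;2;4;2;10m [38;2;4;2;10m[48;2;4;2;10m [38;2;4;2;10m[48;2;4;2;10m [38;2;4;2;10m[48;2;4;2;10m [38;2;4;2;10m[48;2;40;9;71m▌[38;2;16;4;30m[48;2;22;5;40m🬨[38;2;4;2;10m[48;2;4;2;10m [0m
[38;2;4;2;10m[48;2;21;5;39m▌[38;2;4;2;10m[48;2;7;2;15m▐[38;2;73;18;73m[48;2;254;239;45m🬴[38;2;4;2;11m[48;2;254;239;45m🬰[38;2;4;2;11m[48;2;254;239;45m🬰[38;2;4;2;11m[48;2;254;239;45m🬰[38;2;4;2;11m[48;2;254;239;45m🬰[38;2;74;19;47m[48;2;254;239;45m🬰[38;2;26;6;48m[48;2;55;12;89m🬬[38;2;4;2;10m[48;2;4;2;10m [0m
[38;2;11;3;21m[48;2;77;19;80m🬕[38;2;7;2;15m[48;2;24;6;44m🬬[38;2;251;198;28m[48;2;51;12;69m🬎[38;2;251;197;28m[48;2;4;2;10m🬎[38;2;251;197;28m[48;2;4;2;10m🬎[38;2;251;197;28m[48;2;4;2;10m🬎[38;2;251;197;28m[48;2;4;2;10m🬎[38;2;251;198;28m[48;2;47;12;48m🬎[38;2;70;16;78m[48;2;224;102;44m🬷[38;2;4;2;10m[48;2;4;2;10m [0m
[38;2;22;6;29m[48;2;235;155;46m🬲[38;2;254;249;49m[48;2;15;4;28m🬂[38;2;254;249;49m[48;2;26;6;48m🬂[38;2;254;249;49m[48;2;5;2;13m🬂[38;2;254;249;49m[48;2;5;2;13m🬂[38;2;254;249;49m[48;2;5;2;13m🬂[38;2;254;249;49m[48;2;5;2;13m🬂[38;2;254;249;49m[48;2;21;5;38m🬂[38;2;245;201;47m[48;2;48;11;64m🬊[38;2;4;2;10m[48;2;4;2;10m [0m
[38;2;4;2;10m[48;2;40;9;71m▌[38;2;12;3;24m[48;2;4;2;10m▌[38;2;23;5;42m[48;2;18;5;35m▌[38;2;4;2;10m[48;2;4;2;10m [38;2;4;2;10m[48;2;4;2;10m [38;2;4;2;10m[48;2;4;2;10m [38;2;4;2;10m[48;2;4;2;10m [38;2;4;2;10m[48;2;31;7;55m▌[38;2;43;10;76m[48;2;23;5;42m▐[38;2;4;2;10m[48;2;4;2;10m [0m
</frame>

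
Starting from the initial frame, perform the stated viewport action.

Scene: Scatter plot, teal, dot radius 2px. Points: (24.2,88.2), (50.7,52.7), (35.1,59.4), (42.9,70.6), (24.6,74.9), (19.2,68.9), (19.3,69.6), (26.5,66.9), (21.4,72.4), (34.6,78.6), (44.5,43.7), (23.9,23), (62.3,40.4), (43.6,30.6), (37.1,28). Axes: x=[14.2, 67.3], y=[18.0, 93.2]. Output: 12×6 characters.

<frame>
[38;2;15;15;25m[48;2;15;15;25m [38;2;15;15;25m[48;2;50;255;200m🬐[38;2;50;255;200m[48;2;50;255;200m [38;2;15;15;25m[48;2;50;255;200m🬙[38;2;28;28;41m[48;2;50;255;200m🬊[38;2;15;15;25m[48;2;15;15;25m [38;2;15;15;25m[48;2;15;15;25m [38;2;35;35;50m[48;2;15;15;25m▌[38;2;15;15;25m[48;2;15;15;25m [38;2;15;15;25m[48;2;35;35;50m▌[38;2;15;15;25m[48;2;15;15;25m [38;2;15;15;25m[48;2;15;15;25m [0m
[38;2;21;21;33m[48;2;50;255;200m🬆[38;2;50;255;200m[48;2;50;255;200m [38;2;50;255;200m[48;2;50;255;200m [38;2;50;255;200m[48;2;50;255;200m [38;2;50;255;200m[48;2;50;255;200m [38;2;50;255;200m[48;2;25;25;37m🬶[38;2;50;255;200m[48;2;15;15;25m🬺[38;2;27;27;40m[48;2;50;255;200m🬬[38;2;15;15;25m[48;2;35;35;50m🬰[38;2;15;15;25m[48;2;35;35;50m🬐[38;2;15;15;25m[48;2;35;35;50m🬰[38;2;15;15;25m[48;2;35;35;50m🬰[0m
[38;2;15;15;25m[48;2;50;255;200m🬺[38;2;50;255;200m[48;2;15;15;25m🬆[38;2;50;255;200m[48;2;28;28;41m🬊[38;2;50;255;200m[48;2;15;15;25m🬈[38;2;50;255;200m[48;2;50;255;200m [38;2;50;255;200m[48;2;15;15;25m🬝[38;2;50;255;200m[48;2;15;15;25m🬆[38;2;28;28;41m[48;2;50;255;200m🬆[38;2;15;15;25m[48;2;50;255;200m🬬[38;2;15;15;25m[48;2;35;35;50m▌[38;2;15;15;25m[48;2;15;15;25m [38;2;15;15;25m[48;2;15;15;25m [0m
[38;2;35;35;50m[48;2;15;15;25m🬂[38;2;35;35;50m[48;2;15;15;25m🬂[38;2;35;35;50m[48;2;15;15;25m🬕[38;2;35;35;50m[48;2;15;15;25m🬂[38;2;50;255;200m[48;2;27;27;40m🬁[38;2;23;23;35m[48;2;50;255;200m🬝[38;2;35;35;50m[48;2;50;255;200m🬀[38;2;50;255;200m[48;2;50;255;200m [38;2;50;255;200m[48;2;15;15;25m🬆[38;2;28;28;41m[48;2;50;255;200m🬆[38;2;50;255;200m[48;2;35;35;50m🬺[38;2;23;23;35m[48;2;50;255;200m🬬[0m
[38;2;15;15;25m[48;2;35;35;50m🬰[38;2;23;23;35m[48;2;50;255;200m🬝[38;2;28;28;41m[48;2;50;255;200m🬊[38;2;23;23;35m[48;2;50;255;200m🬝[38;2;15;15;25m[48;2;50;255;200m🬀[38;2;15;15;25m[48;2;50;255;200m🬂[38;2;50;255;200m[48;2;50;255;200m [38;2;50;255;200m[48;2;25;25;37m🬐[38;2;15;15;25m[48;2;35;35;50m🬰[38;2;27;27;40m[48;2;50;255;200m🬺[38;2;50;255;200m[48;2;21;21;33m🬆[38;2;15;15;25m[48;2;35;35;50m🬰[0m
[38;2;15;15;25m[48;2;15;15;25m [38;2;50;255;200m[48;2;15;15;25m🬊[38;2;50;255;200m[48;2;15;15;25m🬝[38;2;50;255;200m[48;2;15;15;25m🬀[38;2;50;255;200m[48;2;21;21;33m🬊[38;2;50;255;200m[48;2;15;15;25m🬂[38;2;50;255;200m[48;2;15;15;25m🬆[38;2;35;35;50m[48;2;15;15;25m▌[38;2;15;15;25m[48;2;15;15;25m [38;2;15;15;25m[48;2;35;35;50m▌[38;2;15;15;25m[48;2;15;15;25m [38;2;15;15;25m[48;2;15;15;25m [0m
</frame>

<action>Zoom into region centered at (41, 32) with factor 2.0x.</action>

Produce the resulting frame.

<frame>
[38;2;15;15;25m[48;2;15;15;25m [38;2;15;15;25m[48;2;15;15;25m [38;2;35;35;50m[48;2;15;15;25m▌[38;2;15;15;25m[48;2;15;15;25m [38;2;15;15;25m[48;2;35;35;50m▌[38;2;15;15;25m[48;2;15;15;25m [38;2;15;15;25m[48;2;50;255;200m🬝[38;2;21;21;33m[48;2;50;255;200m🬊[38;2;15;15;25m[48;2;50;255;200m🬺[38;2;50;255;200m[48;2;15;15;25m🬬[38;2;50;255;200m[48;2;15;15;25m🬆[38;2;15;15;25m[48;2;15;15;25m [0m
[38;2;15;15;25m[48;2;35;35;50m🬰[38;2;15;15;25m[48;2;35;35;50m🬰[38;2;35;35;50m[48;2;15;15;25m🬛[38;2;15;15;25m[48;2;35;35;50m🬰[38;2;15;15;25m[48;2;35;35;50m🬐[38;2;15;15;25m[48;2;35;35;50m🬰[38;2;50;255;200m[48;2;21;21;33m🬊[38;2;50;255;200m[48;2;15;15;25m🬝[38;2;50;255;200m[48;2;23;23;35m🬀[38;2;15;15;25m[48;2;35;35;50m🬐[38;2;15;15;25m[48;2;35;35;50m🬰[38;2;15;15;25m[48;2;35;35;50m🬰[0m
[38;2;15;15;25m[48;2;15;15;25m [38;2;15;15;25m[48;2;15;15;25m [38;2;35;35;50m[48;2;15;15;25m▌[38;2;15;15;25m[48;2;15;15;25m [38;2;27;27;40m[48;2;50;255;200m🬬[38;2;15;15;25m[48;2;15;15;25m [38;2;15;15;25m[48;2;50;255;200m🬆[38;2;23;23;35m[48;2;50;255;200m🬬[38;2;15;15;25m[48;2;15;15;25m [38;2;15;15;25m[48;2;35;35;50m▌[38;2;15;15;25m[48;2;15;15;25m [38;2;15;15;25m[48;2;15;15;25m [0m
[38;2;35;35;50m[48;2;15;15;25m🬂[38;2;35;35;50m[48;2;15;15;25m🬂[38;2;35;35;50m[48;2;15;15;25m🬕[38;2;50;255;200m[48;2;25;25;37m🬫[38;2;50;255;200m[48;2;50;255;200m [38;2;50;255;200m[48;2;20;20;31m🬅[38;2;50;255;200m[48;2;15;15;25m🬬[38;2;50;255;200m[48;2;21;21;33m🬆[38;2;35;35;50m[48;2;15;15;25m🬂[38;2;35;35;50m[48;2;15;15;25m🬨[38;2;35;35;50m[48;2;15;15;25m🬂[38;2;35;35;50m[48;2;15;15;25m🬂[0m
[38;2;15;15;25m[48;2;35;35;50m🬰[38;2;15;15;25m[48;2;35;35;50m🬰[38;2;35;35;50m[48;2;15;15;25m🬛[38;2;15;15;25m[48;2;35;35;50m🬰[38;2;50;255;200m[48;2;31;31;45m🬀[38;2;15;15;25m[48;2;35;35;50m🬰[38;2;15;15;25m[48;2;35;35;50m🬰[38;2;35;35;50m[48;2;15;15;25m🬛[38;2;15;15;25m[48;2;35;35;50m🬰[38;2;15;15;25m[48;2;35;35;50m🬐[38;2;15;15;25m[48;2;35;35;50m🬰[38;2;15;15;25m[48;2;35;35;50m🬰[0m
[38;2;15;15;25m[48;2;15;15;25m [38;2;15;15;25m[48;2;15;15;25m [38;2;35;35;50m[48;2;15;15;25m▌[38;2;15;15;25m[48;2;15;15;25m [38;2;15;15;25m[48;2;35;35;50m▌[38;2;15;15;25m[48;2;15;15;25m [38;2;15;15;25m[48;2;15;15;25m [38;2;35;35;50m[48;2;15;15;25m▌[38;2;15;15;25m[48;2;15;15;25m [38;2;15;15;25m[48;2;35;35;50m▌[38;2;15;15;25m[48;2;15;15;25m [38;2;15;15;25m[48;2;15;15;25m [0m
</frame>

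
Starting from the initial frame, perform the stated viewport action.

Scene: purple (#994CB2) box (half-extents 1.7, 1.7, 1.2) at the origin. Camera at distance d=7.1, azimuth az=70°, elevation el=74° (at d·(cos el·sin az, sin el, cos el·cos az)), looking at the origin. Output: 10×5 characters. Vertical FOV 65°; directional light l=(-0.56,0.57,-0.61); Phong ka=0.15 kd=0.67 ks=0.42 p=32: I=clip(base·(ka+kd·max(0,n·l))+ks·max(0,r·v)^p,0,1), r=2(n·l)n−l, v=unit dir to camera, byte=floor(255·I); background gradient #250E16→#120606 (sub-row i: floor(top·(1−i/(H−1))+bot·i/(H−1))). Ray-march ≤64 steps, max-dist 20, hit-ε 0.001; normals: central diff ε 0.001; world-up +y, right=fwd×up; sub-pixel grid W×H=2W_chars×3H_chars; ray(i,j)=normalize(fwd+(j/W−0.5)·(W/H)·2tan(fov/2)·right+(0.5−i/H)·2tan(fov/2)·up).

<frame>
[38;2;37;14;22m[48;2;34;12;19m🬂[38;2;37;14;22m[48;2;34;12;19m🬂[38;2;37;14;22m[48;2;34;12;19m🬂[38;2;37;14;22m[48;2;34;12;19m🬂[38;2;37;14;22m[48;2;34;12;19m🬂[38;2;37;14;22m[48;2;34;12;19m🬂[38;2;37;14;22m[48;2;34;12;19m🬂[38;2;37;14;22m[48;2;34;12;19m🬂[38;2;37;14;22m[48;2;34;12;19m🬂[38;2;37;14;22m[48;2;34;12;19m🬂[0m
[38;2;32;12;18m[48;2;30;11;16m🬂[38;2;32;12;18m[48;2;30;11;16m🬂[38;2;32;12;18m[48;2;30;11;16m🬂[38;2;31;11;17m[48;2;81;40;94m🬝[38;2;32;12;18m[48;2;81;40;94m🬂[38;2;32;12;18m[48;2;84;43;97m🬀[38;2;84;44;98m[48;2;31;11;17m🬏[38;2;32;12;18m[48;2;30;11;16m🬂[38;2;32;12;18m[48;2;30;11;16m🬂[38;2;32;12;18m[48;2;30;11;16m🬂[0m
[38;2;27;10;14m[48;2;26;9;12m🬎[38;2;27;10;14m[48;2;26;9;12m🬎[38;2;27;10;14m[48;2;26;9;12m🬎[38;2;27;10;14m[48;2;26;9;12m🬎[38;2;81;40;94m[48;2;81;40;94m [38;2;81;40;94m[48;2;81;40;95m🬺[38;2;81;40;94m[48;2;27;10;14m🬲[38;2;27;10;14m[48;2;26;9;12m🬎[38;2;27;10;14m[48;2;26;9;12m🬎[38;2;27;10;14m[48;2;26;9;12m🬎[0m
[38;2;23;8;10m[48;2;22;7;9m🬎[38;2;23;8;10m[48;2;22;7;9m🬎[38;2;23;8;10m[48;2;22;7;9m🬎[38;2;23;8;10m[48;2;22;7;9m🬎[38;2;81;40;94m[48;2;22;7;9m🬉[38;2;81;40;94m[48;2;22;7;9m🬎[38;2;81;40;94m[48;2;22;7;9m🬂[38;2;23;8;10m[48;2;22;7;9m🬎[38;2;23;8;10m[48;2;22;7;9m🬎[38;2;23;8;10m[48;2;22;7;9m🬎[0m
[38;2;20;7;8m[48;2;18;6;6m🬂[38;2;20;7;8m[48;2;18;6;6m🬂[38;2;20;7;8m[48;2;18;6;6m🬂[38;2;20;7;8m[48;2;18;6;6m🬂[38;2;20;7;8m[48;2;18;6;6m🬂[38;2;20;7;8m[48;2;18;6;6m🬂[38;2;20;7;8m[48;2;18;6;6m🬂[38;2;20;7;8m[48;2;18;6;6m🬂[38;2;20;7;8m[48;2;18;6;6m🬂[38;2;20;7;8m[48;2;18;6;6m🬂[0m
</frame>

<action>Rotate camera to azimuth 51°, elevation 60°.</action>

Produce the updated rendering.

<frame>
[38;2;37;14;22m[48;2;34;12;19m🬂[38;2;37;14;22m[48;2;34;12;19m🬂[38;2;37;14;22m[48;2;34;12;19m🬂[38;2;37;14;22m[48;2;34;12;19m🬂[38;2;37;14;22m[48;2;34;12;19m🬂[38;2;37;14;22m[48;2;34;12;19m🬂[38;2;37;14;22m[48;2;34;12;19m🬂[38;2;37;14;22m[48;2;34;12;19m🬂[38;2;37;14;22m[48;2;34;12;19m🬂[38;2;37;14;22m[48;2;34;12;19m🬂[0m
[38;2;32;12;18m[48;2;30;11;16m🬂[38;2;32;12;18m[48;2;30;11;16m🬂[38;2;32;12;18m[48;2;30;11;16m🬂[38;2;31;11;17m[48;2;87;46;100m🬝[38;2;32;12;18m[48;2;108;67;122m🬂[38;2;32;12;18m[48;2;144;103;157m🬂[38;2;134;93;147m[48;2;31;11;17m🬏[38;2;32;12;18m[48;2;30;11;16m🬂[38;2;32;12;18m[48;2;30;11;16m🬂[38;2;32;12;18m[48;2;30;11;16m🬂[0m
[38;2;27;10;14m[48;2;26;9;12m🬎[38;2;27;10;14m[48;2;26;9;12m🬎[38;2;27;10;14m[48;2;26;9;12m🬎[38;2;22;11;26m[48;2;26;9;13m🬉[38;2;86;45;99m[48;2;22;11;26m🬬[38;2;104;63;117m[48;2;86;45;99m🬂[38;2;94;53;107m[48;2;22;11;26m🬝[38;2;86;45;100m[48;2;27;9;13m🬃[38;2;27;10;14m[48;2;26;9;12m🬎[38;2;27;10;14m[48;2;26;9;12m🬎[0m
[38;2;23;8;10m[48;2;22;7;9m🬎[38;2;23;8;10m[48;2;22;7;9m🬎[38;2;23;8;10m[48;2;22;7;9m🬎[38;2;23;8;10m[48;2;22;7;9m🬎[38;2;22;11;26m[48;2;22;7;9m🬉[38;2;81;40;95m[48;2;22;10;21m🬂[38;2;22;11;26m[48;2;22;7;9m🬆[38;2;23;8;10m[48;2;22;7;9m🬎[38;2;23;8;10m[48;2;22;7;9m🬎[38;2;23;8;10m[48;2;22;7;9m🬎[0m
[38;2;20;7;8m[48;2;18;6;6m🬂[38;2;20;7;8m[48;2;18;6;6m🬂[38;2;20;7;8m[48;2;18;6;6m🬂[38;2;20;7;8m[48;2;18;6;6m🬂[38;2;20;7;8m[48;2;18;6;6m🬂[38;2;20;7;8m[48;2;18;6;6m🬂[38;2;20;7;8m[48;2;18;6;6m🬂[38;2;20;7;8m[48;2;18;6;6m🬂[38;2;20;7;8m[48;2;18;6;6m🬂[38;2;20;7;8m[48;2;18;6;6m🬂[0m
</frame>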